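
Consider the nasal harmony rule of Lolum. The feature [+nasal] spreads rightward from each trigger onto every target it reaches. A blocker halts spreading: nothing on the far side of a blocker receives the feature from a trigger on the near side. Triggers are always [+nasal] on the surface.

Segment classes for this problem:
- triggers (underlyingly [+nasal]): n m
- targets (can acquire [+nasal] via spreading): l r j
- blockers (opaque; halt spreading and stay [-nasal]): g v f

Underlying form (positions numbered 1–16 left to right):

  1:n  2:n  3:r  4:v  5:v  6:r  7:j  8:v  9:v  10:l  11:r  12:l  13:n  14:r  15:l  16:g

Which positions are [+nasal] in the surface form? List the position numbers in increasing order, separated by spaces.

From /n/ at 1 rightward: 2 /n/ is itself a trigger — this domain ends here.
From /n/ at 2 rightward: 3 /r/ → [+nasal]; 4 /v/ blocks.
From /n/ at 13 rightward: 14 /r/ → [+nasal]; 15 /l/ → [+nasal]; 16 /g/ blocks.
Targets with no active source: positions 6 7 10 11 12 stay [-nasal].

1 2 3 13 14 15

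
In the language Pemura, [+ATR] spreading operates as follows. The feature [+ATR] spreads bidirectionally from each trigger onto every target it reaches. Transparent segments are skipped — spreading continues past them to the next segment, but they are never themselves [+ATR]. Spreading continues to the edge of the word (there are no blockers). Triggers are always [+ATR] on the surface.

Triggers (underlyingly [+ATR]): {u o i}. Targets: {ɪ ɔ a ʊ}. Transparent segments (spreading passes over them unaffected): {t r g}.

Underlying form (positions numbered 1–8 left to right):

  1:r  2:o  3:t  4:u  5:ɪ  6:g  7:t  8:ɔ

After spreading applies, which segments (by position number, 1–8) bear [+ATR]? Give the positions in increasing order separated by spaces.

From /o/ at 2 rightward: 3 /t/ transparent; 4 /u/ is itself a trigger — this domain ends here.
From /o/ at 2 leftward: 1 /r/ transparent; word edge.
From /u/ at 4 rightward: 5 /ɪ/ → [+ATR]; 6 /g/ transparent; 7 /t/ transparent; 8 /ɔ/ → [+ATR]; word edge.
From /u/ at 4 leftward: 3 /t/ transparent; 2 /o/ is itself a trigger — this domain ends here.

2 4 5 8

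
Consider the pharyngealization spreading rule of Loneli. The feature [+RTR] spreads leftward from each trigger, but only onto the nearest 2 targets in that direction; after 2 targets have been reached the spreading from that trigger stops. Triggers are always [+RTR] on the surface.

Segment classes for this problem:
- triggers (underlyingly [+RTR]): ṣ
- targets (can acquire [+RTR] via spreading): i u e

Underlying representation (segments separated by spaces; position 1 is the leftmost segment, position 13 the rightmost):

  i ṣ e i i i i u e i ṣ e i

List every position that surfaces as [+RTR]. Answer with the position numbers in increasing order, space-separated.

From /ṣ/ at 2 leftward: 1 /i/ → [+RTR]; word edge.
From /ṣ/ at 11 leftward: 10 /i/ → [+RTR]; 9 /e/ → [+RTR]; bound reached.
Targets with no active source: positions 3 4 5 6 7 8 12 13 stay [-emphatic].

1 2 9 10 11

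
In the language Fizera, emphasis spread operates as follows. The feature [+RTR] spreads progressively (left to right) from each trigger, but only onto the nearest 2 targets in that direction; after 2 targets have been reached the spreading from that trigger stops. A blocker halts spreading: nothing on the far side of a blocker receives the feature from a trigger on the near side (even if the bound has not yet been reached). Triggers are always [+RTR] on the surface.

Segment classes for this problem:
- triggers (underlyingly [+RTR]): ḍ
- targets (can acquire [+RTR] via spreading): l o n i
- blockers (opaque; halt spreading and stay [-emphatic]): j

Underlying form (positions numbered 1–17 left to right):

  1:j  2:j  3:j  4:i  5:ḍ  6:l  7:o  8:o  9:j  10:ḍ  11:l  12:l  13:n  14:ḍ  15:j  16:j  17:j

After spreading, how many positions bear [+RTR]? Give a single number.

7

From /ḍ/ at 5 rightward: 6 /l/ → [+RTR]; 7 /o/ → [+RTR]; bound reached.
From /ḍ/ at 10 rightward: 11 /l/ → [+RTR]; 12 /l/ → [+RTR]; bound reached.
From /ḍ/ at 14 rightward: 15 /j/ blocks.
Targets with no active source: positions 4 8 13 stay [-emphatic].
[+RTR] positions on the surface: 5 6 7 10 11 12 14.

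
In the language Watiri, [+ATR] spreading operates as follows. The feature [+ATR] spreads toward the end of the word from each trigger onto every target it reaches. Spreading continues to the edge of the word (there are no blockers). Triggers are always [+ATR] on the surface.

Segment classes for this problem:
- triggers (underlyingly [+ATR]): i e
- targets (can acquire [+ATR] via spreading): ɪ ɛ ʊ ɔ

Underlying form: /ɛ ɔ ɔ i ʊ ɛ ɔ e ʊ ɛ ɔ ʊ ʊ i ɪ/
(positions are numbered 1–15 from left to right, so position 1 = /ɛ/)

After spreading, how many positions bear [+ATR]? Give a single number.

12

From /i/ at 4 rightward: 5 /ʊ/ → [+ATR]; 6 /ɛ/ → [+ATR]; 7 /ɔ/ → [+ATR]; 8 /e/ is itself a trigger — this domain ends here.
From /e/ at 8 rightward: 9 /ʊ/ → [+ATR]; 10 /ɛ/ → [+ATR]; 11 /ɔ/ → [+ATR]; 12 /ʊ/ → [+ATR]; 13 /ʊ/ → [+ATR]; 14 /i/ is itself a trigger — this domain ends here.
From /i/ at 14 rightward: 15 /ɪ/ → [+ATR]; word edge.
Targets with no active source: positions 1 2 3 stay [-ATR].
[+ATR] positions on the surface: 4 5 6 7 8 9 10 11 12 13 14 15.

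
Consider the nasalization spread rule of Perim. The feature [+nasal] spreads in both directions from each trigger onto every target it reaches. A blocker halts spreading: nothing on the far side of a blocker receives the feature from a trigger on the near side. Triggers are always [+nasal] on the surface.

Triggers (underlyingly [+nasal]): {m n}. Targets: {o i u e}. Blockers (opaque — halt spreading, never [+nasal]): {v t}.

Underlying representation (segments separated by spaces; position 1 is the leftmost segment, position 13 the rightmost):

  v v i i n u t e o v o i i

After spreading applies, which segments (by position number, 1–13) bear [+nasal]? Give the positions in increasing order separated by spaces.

3 4 5 6

From /n/ at 5 rightward: 6 /u/ → [+nasal]; 7 /t/ blocks.
From /n/ at 5 leftward: 4 /i/ → [+nasal]; 3 /i/ → [+nasal]; 2 /v/ blocks.
Targets with no active source: positions 8 9 11 12 13 stay [-nasal].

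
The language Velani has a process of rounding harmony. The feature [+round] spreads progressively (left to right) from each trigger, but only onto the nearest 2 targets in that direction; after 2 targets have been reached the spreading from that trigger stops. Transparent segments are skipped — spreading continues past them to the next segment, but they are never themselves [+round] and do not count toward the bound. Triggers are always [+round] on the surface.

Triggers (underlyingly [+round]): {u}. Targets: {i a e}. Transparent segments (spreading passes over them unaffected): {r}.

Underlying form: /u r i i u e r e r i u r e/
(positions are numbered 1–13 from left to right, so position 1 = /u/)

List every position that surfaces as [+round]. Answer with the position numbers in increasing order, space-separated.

1 3 4 5 6 8 11 13

From /u/ at 1 rightward: 2 /r/ transparent; 3 /i/ → [+round]; 4 /i/ → [+round]; bound reached.
From /u/ at 5 rightward: 6 /e/ → [+round]; 7 /r/ transparent; 8 /e/ → [+round]; bound reached.
From /u/ at 11 rightward: 12 /r/ transparent; 13 /e/ → [+round]; word edge.
Target with no active source: position 10 stays [-round].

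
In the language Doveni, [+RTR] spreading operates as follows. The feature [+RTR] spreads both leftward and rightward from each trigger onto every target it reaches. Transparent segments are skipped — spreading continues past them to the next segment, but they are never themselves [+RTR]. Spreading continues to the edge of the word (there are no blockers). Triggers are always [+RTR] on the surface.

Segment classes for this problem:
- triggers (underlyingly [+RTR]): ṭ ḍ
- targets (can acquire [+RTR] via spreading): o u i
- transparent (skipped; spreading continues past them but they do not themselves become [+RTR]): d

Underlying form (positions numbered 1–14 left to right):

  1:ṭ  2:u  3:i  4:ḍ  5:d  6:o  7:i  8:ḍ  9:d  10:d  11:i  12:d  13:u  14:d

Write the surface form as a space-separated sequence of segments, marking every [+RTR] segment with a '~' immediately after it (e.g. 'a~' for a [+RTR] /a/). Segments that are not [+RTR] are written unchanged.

ṭ~ u~ i~ ḍ~ d o~ i~ ḍ~ d d i~ d u~ d

From /ṭ/ at 1 rightward: 2 /u/ → [+RTR]; 3 /i/ → [+RTR]; 4 /ḍ/ is itself a trigger — this domain ends here.
From /ṭ/ at 1 leftward: word edge.
From /ḍ/ at 4 rightward: 5 /d/ transparent; 6 /o/ → [+RTR]; 7 /i/ → [+RTR]; 8 /ḍ/ is itself a trigger — this domain ends here.
From /ḍ/ at 4 leftward: 3 /i/ → [+RTR]; 2 /u/ → [+RTR]; 1 /ṭ/ is itself a trigger — this domain ends here.
From /ḍ/ at 8 rightward: 9 /d/ transparent; 10 /d/ transparent; 11 /i/ → [+RTR]; 12 /d/ transparent; 13 /u/ → [+RTR]; 14 /d/ transparent; word edge.
From /ḍ/ at 8 leftward: 7 /i/ → [+RTR]; 6 /o/ → [+RTR]; 5 /d/ transparent; 4 /ḍ/ is itself a trigger — this domain ends here.
[+RTR] positions on the surface: 1 2 3 4 6 7 8 11 13.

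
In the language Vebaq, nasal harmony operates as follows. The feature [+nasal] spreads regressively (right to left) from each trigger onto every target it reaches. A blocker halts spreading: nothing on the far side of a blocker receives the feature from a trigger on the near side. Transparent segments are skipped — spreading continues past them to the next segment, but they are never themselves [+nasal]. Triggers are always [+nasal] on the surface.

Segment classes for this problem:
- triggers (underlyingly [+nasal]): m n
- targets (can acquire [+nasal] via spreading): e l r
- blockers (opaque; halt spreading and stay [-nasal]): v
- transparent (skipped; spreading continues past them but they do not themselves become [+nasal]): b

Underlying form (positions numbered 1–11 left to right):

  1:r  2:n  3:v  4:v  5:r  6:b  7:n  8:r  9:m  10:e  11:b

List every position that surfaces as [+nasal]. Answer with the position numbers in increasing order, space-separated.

From /n/ at 2 leftward: 1 /r/ → [+nasal]; word edge.
From /n/ at 7 leftward: 6 /b/ transparent; 5 /r/ → [+nasal]; 4 /v/ blocks.
From /m/ at 9 leftward: 8 /r/ → [+nasal]; 7 /n/ is itself a trigger — this domain ends here.
Target with no active source: position 10 stays [-nasal].

1 2 5 7 8 9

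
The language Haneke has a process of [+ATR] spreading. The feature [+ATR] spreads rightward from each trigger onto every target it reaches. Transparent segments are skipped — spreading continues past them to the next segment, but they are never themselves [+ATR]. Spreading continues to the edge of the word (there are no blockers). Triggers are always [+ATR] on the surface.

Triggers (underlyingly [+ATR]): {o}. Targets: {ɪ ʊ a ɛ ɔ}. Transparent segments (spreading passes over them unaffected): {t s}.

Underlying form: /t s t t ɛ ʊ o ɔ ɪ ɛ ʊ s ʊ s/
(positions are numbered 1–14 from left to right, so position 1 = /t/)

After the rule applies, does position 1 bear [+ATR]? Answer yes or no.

no

From /o/ at 7 rightward: 8 /ɔ/ → [+ATR]; 9 /ɪ/ → [+ATR]; 10 /ɛ/ → [+ATR]; 11 /ʊ/ → [+ATR]; 12 /s/ transparent; 13 /ʊ/ → [+ATR]; 14 /s/ transparent; word edge.
Targets with no active source: positions 5 6 stay [-ATR].
[+ATR] positions on the surface: 7 8 9 10 11 13.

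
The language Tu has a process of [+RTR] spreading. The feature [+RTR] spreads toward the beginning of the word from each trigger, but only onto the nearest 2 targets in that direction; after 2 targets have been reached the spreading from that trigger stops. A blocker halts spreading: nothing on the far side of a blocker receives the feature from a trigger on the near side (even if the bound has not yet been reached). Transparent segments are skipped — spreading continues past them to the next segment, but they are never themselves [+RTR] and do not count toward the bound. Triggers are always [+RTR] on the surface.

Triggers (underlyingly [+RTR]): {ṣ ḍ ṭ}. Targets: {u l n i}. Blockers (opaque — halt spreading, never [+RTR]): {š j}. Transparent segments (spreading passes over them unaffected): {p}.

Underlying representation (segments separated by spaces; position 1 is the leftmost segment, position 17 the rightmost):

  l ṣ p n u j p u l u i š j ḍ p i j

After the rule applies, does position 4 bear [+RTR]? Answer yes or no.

no

From /ṣ/ at 2 leftward: 1 /l/ → [+RTR]; word edge.
From /ḍ/ at 14 leftward: 13 /j/ blocks.
Targets with no active source: positions 4 5 8 9 10 11 16 stay [-emphatic].
[+RTR] positions on the surface: 1 2 14.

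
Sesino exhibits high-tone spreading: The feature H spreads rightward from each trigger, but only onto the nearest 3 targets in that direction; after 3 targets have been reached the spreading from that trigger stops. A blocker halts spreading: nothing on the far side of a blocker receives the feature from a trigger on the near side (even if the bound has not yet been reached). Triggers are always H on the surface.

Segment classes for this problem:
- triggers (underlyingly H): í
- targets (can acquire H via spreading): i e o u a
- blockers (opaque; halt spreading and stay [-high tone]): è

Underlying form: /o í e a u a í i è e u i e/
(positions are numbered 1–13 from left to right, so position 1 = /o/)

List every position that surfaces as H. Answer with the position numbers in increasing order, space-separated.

From /í/ at 2 rightward: 3 /e/ → H; 4 /a/ → H; 5 /u/ → H; bound reached.
From /í/ at 7 rightward: 8 /i/ → H; 9 /è/ blocks.
Targets with no active source: positions 1 6 10 11 12 13 stay [-high tone].

2 3 4 5 7 8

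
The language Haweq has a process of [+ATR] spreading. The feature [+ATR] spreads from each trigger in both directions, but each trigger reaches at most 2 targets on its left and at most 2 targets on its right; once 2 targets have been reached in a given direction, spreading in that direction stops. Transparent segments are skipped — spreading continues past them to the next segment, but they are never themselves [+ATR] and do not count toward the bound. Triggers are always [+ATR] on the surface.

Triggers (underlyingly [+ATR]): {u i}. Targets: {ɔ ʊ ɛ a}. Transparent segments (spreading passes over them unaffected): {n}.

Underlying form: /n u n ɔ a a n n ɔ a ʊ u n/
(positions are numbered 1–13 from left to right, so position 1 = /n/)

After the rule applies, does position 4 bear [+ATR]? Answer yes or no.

From /u/ at 2 rightward: 3 /n/ transparent; 4 /ɔ/ → [+ATR]; 5 /a/ → [+ATR]; bound reached.
From /u/ at 2 leftward: 1 /n/ transparent; word edge.
From /u/ at 12 rightward: 13 /n/ transparent; word edge.
From /u/ at 12 leftward: 11 /ʊ/ → [+ATR]; 10 /a/ → [+ATR]; bound reached.
Targets with no active source: positions 6 9 stay [-ATR].
[+ATR] positions on the surface: 2 4 5 10 11 12.

yes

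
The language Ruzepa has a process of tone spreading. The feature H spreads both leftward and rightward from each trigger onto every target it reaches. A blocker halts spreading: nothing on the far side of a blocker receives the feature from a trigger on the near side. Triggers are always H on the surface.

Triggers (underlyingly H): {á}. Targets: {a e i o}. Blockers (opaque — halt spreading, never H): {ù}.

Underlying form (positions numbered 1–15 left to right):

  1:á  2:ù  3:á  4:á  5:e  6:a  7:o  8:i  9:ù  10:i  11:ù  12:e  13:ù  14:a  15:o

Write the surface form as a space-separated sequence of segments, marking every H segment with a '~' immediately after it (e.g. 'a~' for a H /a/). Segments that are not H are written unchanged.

á~ ù á~ á~ e~ a~ o~ i~ ù i ù e ù a o

From /á/ at 1 rightward: 2 /ù/ blocks.
From /á/ at 1 leftward: word edge.
From /á/ at 3 rightward: 4 /á/ is itself a trigger — this domain ends here.
From /á/ at 3 leftward: 2 /ù/ blocks.
From /á/ at 4 rightward: 5 /e/ → H; 6 /a/ → H; 7 /o/ → H; 8 /i/ → H; 9 /ù/ blocks.
From /á/ at 4 leftward: 3 /á/ is itself a trigger — this domain ends here.
Targets with no active source: positions 10 12 14 15 stay [-high tone].
H positions on the surface: 1 3 4 5 6 7 8.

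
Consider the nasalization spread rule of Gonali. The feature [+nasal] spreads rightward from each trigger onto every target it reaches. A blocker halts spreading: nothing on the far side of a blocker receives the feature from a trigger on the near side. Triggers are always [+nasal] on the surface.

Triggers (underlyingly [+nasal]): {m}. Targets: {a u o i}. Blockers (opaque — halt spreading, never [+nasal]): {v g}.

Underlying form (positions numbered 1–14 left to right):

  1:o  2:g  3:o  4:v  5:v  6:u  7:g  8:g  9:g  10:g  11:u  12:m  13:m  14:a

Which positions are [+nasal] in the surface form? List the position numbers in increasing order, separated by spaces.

12 13 14

From /m/ at 12 rightward: 13 /m/ is itself a trigger — this domain ends here.
From /m/ at 13 rightward: 14 /a/ → [+nasal]; word edge.
Targets with no active source: positions 1 3 6 11 stay [-nasal].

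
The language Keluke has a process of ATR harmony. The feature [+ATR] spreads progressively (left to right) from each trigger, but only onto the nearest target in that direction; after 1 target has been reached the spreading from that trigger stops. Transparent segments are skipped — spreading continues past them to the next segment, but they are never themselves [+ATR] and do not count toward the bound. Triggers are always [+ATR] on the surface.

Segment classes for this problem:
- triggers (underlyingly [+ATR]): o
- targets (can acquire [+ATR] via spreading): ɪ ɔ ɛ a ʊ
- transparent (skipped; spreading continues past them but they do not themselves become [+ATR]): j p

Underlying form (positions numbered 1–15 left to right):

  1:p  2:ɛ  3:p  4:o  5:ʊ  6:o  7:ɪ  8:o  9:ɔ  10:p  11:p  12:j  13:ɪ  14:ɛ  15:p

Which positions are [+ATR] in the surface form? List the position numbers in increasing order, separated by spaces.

From /o/ at 4 rightward: 5 /ʊ/ → [+ATR]; bound reached.
From /o/ at 6 rightward: 7 /ɪ/ → [+ATR]; bound reached.
From /o/ at 8 rightward: 9 /ɔ/ → [+ATR]; bound reached.
Targets with no active source: positions 2 13 14 stay [-ATR].

4 5 6 7 8 9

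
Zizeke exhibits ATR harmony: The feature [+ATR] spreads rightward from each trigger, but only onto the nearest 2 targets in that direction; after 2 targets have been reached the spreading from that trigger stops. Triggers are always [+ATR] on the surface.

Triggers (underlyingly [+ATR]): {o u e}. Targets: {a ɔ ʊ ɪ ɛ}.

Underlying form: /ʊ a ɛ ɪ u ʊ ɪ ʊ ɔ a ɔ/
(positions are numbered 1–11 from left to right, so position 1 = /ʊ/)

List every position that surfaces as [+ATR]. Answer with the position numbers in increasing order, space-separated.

5 6 7

From /u/ at 5 rightward: 6 /ʊ/ → [+ATR]; 7 /ɪ/ → [+ATR]; bound reached.
Targets with no active source: positions 1 2 3 4 8 9 10 11 stay [-ATR].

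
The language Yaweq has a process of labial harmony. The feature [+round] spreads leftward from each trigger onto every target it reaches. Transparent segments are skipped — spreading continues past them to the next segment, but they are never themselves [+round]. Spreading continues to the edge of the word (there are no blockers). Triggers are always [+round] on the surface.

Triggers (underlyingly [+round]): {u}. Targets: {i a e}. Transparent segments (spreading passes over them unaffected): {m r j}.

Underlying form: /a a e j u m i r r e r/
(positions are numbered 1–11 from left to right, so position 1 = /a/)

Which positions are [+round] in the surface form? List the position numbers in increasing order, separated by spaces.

From /u/ at 5 leftward: 4 /j/ transparent; 3 /e/ → [+round]; 2 /a/ → [+round]; 1 /a/ → [+round]; word edge.
Targets with no active source: positions 7 10 stay [-round].

1 2 3 5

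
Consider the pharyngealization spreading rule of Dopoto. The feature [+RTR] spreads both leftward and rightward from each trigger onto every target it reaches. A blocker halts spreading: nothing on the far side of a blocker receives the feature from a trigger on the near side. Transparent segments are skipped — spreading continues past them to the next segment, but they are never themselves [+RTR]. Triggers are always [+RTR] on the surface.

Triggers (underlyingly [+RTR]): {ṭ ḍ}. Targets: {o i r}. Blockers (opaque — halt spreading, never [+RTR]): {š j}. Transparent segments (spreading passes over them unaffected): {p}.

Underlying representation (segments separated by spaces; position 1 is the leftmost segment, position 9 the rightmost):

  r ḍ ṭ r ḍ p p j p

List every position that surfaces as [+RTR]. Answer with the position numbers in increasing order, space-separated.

1 2 3 4 5

From /ḍ/ at 2 rightward: 3 /ṭ/ is itself a trigger — this domain ends here.
From /ḍ/ at 2 leftward: 1 /r/ → [+RTR]; word edge.
From /ṭ/ at 3 rightward: 4 /r/ → [+RTR]; 5 /ḍ/ is itself a trigger — this domain ends here.
From /ṭ/ at 3 leftward: 2 /ḍ/ is itself a trigger — this domain ends here.
From /ḍ/ at 5 rightward: 6 /p/ transparent; 7 /p/ transparent; 8 /j/ blocks.
From /ḍ/ at 5 leftward: 4 /r/ → [+RTR]; 3 /ṭ/ is itself a trigger — this domain ends here.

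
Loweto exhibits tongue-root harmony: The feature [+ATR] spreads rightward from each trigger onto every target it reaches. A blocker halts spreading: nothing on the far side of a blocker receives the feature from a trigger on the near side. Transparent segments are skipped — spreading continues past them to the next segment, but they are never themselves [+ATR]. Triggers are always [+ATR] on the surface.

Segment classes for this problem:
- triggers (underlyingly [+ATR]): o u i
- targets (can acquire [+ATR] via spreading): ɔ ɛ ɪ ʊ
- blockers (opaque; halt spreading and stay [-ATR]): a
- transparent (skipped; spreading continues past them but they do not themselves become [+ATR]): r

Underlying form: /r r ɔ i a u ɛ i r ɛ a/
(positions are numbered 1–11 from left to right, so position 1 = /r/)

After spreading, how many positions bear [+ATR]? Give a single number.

From /i/ at 4 rightward: 5 /a/ blocks.
From /u/ at 6 rightward: 7 /ɛ/ → [+ATR]; 8 /i/ is itself a trigger — this domain ends here.
From /i/ at 8 rightward: 9 /r/ transparent; 10 /ɛ/ → [+ATR]; 11 /a/ blocks.
Target with no active source: position 3 stays [-ATR].
[+ATR] positions on the surface: 4 6 7 8 10.

5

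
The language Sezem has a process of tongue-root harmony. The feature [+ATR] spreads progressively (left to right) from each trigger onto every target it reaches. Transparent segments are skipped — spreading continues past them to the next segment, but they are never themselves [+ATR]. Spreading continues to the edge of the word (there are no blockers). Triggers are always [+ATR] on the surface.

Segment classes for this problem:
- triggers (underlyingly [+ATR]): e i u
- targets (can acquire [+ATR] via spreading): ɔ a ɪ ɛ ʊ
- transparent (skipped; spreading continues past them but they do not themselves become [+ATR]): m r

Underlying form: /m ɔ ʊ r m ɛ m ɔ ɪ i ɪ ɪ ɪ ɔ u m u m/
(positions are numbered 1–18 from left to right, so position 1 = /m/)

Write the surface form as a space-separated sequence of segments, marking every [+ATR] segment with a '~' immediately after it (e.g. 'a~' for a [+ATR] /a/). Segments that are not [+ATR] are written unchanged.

m ɔ ʊ r m ɛ m ɔ ɪ i~ ɪ~ ɪ~ ɪ~ ɔ~ u~ m u~ m

From /i/ at 10 rightward: 11 /ɪ/ → [+ATR]; 12 /ɪ/ → [+ATR]; 13 /ɪ/ → [+ATR]; 14 /ɔ/ → [+ATR]; 15 /u/ is itself a trigger — this domain ends here.
From /u/ at 15 rightward: 16 /m/ transparent; 17 /u/ is itself a trigger — this domain ends here.
From /u/ at 17 rightward: 18 /m/ transparent; word edge.
Targets with no active source: positions 2 3 6 8 9 stay [-ATR].
[+ATR] positions on the surface: 10 11 12 13 14 15 17.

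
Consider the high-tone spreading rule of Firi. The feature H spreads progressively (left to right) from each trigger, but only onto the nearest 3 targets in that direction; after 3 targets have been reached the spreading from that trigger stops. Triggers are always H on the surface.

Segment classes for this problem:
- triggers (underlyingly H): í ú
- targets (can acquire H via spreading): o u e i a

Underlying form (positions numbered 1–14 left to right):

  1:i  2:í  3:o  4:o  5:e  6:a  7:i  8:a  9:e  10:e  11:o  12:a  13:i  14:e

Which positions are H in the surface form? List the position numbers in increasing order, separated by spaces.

From /í/ at 2 rightward: 3 /o/ → H; 4 /o/ → H; 5 /e/ → H; bound reached.
Targets with no active source: positions 1 6 7 8 9 10 11 12 13 14 stay [-high tone].

2 3 4 5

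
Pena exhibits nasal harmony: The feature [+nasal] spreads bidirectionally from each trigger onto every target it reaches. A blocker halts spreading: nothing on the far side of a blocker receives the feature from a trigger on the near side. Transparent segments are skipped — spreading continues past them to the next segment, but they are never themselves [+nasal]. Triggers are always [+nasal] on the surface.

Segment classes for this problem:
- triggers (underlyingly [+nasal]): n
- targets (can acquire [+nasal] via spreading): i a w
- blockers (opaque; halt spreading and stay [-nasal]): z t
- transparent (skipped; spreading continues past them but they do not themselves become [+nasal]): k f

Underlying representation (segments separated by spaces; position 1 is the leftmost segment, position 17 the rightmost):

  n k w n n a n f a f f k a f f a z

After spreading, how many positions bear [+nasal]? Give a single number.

9

From /n/ at 1 rightward: 2 /k/ transparent; 3 /w/ → [+nasal]; 4 /n/ is itself a trigger — this domain ends here.
From /n/ at 1 leftward: word edge.
From /n/ at 4 rightward: 5 /n/ is itself a trigger — this domain ends here.
From /n/ at 4 leftward: 3 /w/ → [+nasal]; 2 /k/ transparent; 1 /n/ is itself a trigger — this domain ends here.
From /n/ at 5 rightward: 6 /a/ → [+nasal]; 7 /n/ is itself a trigger — this domain ends here.
From /n/ at 5 leftward: 4 /n/ is itself a trigger — this domain ends here.
From /n/ at 7 rightward: 8 /f/ transparent; 9 /a/ → [+nasal]; 10 /f/ transparent; 11 /f/ transparent; 12 /k/ transparent; 13 /a/ → [+nasal]; 14 /f/ transparent; 15 /f/ transparent; 16 /a/ → [+nasal]; 17 /z/ blocks.
From /n/ at 7 leftward: 6 /a/ → [+nasal]; 5 /n/ is itself a trigger — this domain ends here.
[+nasal] positions on the surface: 1 3 4 5 6 7 9 13 16.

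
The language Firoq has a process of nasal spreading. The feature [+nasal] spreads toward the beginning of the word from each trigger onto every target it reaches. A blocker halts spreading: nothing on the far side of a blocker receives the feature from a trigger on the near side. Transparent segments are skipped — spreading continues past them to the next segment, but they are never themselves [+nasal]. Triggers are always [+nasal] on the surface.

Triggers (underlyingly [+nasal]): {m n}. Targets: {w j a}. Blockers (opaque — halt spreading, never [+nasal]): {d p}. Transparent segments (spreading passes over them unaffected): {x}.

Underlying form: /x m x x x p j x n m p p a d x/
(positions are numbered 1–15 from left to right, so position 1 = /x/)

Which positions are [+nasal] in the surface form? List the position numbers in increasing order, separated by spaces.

From /m/ at 2 leftward: 1 /x/ transparent; word edge.
From /n/ at 9 leftward: 8 /x/ transparent; 7 /j/ → [+nasal]; 6 /p/ blocks.
From /m/ at 10 leftward: 9 /n/ is itself a trigger — this domain ends here.
Target with no active source: position 13 stays [-nasal].

2 7 9 10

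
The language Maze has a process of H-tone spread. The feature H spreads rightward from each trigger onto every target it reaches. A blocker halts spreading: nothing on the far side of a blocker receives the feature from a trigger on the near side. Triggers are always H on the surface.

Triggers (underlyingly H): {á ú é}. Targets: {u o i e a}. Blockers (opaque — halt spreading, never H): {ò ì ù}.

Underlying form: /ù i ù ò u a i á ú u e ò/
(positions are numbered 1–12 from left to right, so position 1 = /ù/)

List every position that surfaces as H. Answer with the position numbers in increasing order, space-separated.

8 9 10 11

From /á/ at 8 rightward: 9 /ú/ is itself a trigger — this domain ends here.
From /ú/ at 9 rightward: 10 /u/ → H; 11 /e/ → H; 12 /ò/ blocks.
Targets with no active source: positions 2 5 6 7 stay [-high tone].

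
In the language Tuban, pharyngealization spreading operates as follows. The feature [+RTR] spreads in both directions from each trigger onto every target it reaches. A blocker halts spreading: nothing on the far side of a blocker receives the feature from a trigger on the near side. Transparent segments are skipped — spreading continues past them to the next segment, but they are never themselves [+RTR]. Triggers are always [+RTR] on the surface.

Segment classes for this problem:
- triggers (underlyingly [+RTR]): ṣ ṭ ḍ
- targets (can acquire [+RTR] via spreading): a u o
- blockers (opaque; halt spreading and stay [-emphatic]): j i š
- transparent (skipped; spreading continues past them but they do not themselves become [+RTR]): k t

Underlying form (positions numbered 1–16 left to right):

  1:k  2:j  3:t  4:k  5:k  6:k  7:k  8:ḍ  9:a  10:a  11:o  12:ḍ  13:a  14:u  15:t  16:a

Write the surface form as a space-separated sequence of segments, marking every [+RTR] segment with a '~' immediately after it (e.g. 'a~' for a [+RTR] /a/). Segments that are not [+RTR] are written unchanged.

k j t k k k k ḍ~ a~ a~ o~ ḍ~ a~ u~ t a~

From /ḍ/ at 8 rightward: 9 /a/ → [+RTR]; 10 /a/ → [+RTR]; 11 /o/ → [+RTR]; 12 /ḍ/ is itself a trigger — this domain ends here.
From /ḍ/ at 8 leftward: 7 /k/ transparent; 6 /k/ transparent; 5 /k/ transparent; 4 /k/ transparent; 3 /t/ transparent; 2 /j/ blocks.
From /ḍ/ at 12 rightward: 13 /a/ → [+RTR]; 14 /u/ → [+RTR]; 15 /t/ transparent; 16 /a/ → [+RTR]; word edge.
From /ḍ/ at 12 leftward: 11 /o/ → [+RTR]; 10 /a/ → [+RTR]; 9 /a/ → [+RTR]; 8 /ḍ/ is itself a trigger — this domain ends here.
[+RTR] positions on the surface: 8 9 10 11 12 13 14 16.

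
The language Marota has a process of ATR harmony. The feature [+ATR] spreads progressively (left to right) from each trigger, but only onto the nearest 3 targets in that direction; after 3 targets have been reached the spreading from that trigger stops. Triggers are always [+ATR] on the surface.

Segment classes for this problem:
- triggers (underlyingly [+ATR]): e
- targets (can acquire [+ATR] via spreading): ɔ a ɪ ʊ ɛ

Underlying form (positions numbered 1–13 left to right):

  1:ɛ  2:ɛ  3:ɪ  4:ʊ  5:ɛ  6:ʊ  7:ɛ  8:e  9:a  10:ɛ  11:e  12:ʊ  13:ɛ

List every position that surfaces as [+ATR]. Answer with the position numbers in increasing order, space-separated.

From /e/ at 8 rightward: 9 /a/ → [+ATR]; 10 /ɛ/ → [+ATR]; 11 /e/ is itself a trigger — this domain ends here.
From /e/ at 11 rightward: 12 /ʊ/ → [+ATR]; 13 /ɛ/ → [+ATR]; word edge.
Targets with no active source: positions 1 2 3 4 5 6 7 stay [-ATR].

8 9 10 11 12 13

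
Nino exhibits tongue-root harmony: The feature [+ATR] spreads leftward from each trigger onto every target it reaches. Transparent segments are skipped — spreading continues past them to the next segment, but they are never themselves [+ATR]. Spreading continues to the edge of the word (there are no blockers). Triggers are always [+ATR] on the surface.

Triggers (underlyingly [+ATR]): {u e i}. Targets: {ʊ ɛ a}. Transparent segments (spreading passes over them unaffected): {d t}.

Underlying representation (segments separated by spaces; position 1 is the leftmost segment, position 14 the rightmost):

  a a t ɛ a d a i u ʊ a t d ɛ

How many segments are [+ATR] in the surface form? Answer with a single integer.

From /i/ at 8 leftward: 7 /a/ → [+ATR]; 6 /d/ transparent; 5 /a/ → [+ATR]; 4 /ɛ/ → [+ATR]; 3 /t/ transparent; 2 /a/ → [+ATR]; 1 /a/ → [+ATR]; word edge.
From /u/ at 9 leftward: 8 /i/ is itself a trigger — this domain ends here.
Targets with no active source: positions 10 11 14 stay [-ATR].
[+ATR] positions on the surface: 1 2 4 5 7 8 9.

7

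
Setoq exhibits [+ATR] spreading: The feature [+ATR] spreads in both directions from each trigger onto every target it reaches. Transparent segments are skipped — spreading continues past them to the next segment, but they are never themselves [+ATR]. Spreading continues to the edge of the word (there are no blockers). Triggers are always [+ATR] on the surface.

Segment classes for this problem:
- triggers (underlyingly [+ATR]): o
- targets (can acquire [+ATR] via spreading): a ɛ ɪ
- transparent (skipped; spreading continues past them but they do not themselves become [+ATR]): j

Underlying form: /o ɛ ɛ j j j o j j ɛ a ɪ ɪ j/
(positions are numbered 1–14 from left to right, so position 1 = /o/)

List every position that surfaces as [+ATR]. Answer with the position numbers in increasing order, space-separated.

From /o/ at 1 rightward: 2 /ɛ/ → [+ATR]; 3 /ɛ/ → [+ATR]; 4 /j/ transparent; 5 /j/ transparent; 6 /j/ transparent; 7 /o/ is itself a trigger — this domain ends here.
From /o/ at 1 leftward: word edge.
From /o/ at 7 rightward: 8 /j/ transparent; 9 /j/ transparent; 10 /ɛ/ → [+ATR]; 11 /a/ → [+ATR]; 12 /ɪ/ → [+ATR]; 13 /ɪ/ → [+ATR]; 14 /j/ transparent; word edge.
From /o/ at 7 leftward: 6 /j/ transparent; 5 /j/ transparent; 4 /j/ transparent; 3 /ɛ/ → [+ATR]; 2 /ɛ/ → [+ATR]; 1 /o/ is itself a trigger — this domain ends here.

1 2 3 7 10 11 12 13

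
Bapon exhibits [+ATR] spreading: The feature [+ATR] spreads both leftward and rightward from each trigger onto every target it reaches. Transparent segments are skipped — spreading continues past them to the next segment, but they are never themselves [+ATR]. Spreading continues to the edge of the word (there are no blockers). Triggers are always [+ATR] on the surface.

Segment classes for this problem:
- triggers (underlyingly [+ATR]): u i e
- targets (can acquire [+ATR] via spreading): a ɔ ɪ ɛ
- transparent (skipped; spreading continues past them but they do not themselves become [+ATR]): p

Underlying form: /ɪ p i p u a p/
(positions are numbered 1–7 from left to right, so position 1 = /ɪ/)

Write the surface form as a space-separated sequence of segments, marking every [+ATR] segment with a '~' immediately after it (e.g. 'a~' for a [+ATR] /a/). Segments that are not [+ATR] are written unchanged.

From /i/ at 3 rightward: 4 /p/ transparent; 5 /u/ is itself a trigger — this domain ends here.
From /i/ at 3 leftward: 2 /p/ transparent; 1 /ɪ/ → [+ATR]; word edge.
From /u/ at 5 rightward: 6 /a/ → [+ATR]; 7 /p/ transparent; word edge.
From /u/ at 5 leftward: 4 /p/ transparent; 3 /i/ is itself a trigger — this domain ends here.
[+ATR] positions on the surface: 1 3 5 6.

ɪ~ p i~ p u~ a~ p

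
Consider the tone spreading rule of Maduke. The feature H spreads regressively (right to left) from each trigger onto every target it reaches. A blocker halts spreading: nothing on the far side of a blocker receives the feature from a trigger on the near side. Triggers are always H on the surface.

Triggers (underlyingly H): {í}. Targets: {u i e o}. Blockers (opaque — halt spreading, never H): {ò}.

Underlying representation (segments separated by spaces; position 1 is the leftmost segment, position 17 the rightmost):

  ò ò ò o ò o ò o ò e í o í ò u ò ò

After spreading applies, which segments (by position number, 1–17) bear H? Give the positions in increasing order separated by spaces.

10 11 12 13

From /í/ at 11 leftward: 10 /e/ → H; 9 /ò/ blocks.
From /í/ at 13 leftward: 12 /o/ → H; 11 /í/ is itself a trigger — this domain ends here.
Targets with no active source: positions 4 6 8 15 stay [-high tone].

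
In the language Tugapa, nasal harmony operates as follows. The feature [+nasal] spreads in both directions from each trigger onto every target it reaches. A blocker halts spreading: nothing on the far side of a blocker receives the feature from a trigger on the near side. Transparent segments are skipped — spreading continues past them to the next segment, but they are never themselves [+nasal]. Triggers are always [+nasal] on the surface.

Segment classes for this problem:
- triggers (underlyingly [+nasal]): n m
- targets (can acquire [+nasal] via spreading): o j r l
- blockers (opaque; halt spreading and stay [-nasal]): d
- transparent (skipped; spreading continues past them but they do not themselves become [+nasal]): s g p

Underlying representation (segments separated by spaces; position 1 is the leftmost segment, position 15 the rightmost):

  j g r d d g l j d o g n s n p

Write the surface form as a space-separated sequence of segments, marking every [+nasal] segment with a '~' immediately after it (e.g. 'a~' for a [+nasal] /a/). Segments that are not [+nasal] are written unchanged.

j g r d d g l j d o~ g n~ s n~ p

From /n/ at 12 rightward: 13 /s/ transparent; 14 /n/ is itself a trigger — this domain ends here.
From /n/ at 12 leftward: 11 /g/ transparent; 10 /o/ → [+nasal]; 9 /d/ blocks.
From /n/ at 14 rightward: 15 /p/ transparent; word edge.
From /n/ at 14 leftward: 13 /s/ transparent; 12 /n/ is itself a trigger — this domain ends here.
Targets with no active source: positions 1 3 7 8 stay [-nasal].
[+nasal] positions on the surface: 10 12 14.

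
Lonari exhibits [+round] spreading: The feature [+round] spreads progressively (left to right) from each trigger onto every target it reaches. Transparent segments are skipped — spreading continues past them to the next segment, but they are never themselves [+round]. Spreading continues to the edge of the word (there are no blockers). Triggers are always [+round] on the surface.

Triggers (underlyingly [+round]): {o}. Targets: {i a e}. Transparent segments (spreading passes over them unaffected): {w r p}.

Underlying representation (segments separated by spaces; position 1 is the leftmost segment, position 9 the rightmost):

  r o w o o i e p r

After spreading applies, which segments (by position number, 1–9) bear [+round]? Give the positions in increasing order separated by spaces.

2 4 5 6 7

From /o/ at 2 rightward: 3 /w/ transparent; 4 /o/ is itself a trigger — this domain ends here.
From /o/ at 4 rightward: 5 /o/ is itself a trigger — this domain ends here.
From /o/ at 5 rightward: 6 /i/ → [+round]; 7 /e/ → [+round]; 8 /p/ transparent; 9 /r/ transparent; word edge.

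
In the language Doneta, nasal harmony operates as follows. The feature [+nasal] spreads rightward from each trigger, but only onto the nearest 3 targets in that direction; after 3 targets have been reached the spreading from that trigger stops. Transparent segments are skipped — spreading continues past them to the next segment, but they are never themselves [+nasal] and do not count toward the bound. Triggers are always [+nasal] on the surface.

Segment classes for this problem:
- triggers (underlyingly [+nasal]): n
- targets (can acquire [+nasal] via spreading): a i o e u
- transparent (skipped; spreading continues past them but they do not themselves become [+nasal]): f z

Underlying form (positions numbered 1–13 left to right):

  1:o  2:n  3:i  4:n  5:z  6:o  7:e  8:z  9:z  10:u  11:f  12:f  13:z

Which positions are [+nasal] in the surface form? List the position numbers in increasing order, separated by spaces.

From /n/ at 2 rightward: 3 /i/ → [+nasal]; 4 /n/ is itself a trigger — this domain ends here.
From /n/ at 4 rightward: 5 /z/ transparent; 6 /o/ → [+nasal]; 7 /e/ → [+nasal]; 8 /z/ transparent; 9 /z/ transparent; 10 /u/ → [+nasal]; bound reached.
Target with no active source: position 1 stays [-nasal].

2 3 4 6 7 10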